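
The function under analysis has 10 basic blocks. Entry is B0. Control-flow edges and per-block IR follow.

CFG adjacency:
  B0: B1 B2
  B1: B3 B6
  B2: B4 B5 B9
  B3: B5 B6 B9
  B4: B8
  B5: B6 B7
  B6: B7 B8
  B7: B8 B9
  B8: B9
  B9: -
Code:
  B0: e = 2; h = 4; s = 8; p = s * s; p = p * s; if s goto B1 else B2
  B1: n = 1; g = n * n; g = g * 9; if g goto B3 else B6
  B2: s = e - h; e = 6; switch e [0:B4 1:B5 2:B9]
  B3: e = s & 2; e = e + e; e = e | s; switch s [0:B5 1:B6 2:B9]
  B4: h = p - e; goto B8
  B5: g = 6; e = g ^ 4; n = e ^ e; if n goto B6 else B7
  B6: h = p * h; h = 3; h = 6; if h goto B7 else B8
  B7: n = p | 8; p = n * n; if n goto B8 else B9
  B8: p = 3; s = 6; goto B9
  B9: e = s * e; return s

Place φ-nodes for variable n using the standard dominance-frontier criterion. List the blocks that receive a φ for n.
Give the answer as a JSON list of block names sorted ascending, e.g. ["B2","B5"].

idom tree: B1←B0 B2←B0 B3←B1 B4←B2 B5←B0 B6←B0 B7←B0 B8←B0 B9←B0
Join-block Dom:
  B5: preds {B2,B3}: {B0,B2} ∩ {B0,B1,B3} = {B0}; idom=B0
  B6: preds {B1,B3,B5}: {B0,B1} ∩ {B0,B1,B3} ∩ {B0,B5} = {B0}; idom=B0
  B7: preds {B5,B6}: {B0,B5} ∩ {B0,B6} = {B0}; idom=B0
  B8: preds {B4,B6,B7}: {B0,B2,B4} ∩ {B0,B6} ∩ {B0,B7} = {B0}; idom=B0
  B9: preds {B2,B3,B7,B8}: {B0,B2} ∩ {B0,B1,B3} ∩ {B0,B7} ∩ {B0,B8} = {B0}; idom=B0

DF derivation:
  B5←B2: walk B2 to B0
  B5←B3: walk B3→B1 to B0
  B6←B1: walk B1 to B0
  B6←B3: walk B3→B1 to B0
  B6←B5: walk B5 to B0
  B7←B5: walk B5 to B0
  B7←B6: walk B6 to B0
  B8←B4: walk B4→B2 to B0
  B8←B6: walk B6 to B0
  B8←B7: walk B7 to B0
  B9←B2: walk B2 to B0
  B9←B3: walk B3→B1 to B0
  B9←B7: walk B7 to B0
  B9←B8: walk B8 to B0
  DF(B0)=∅
  DF(B1)={B5,B6,B9}
  DF(B2)={B5,B8,B9}
  DF(B3)={B5,B6,B9}
  DF(B4)={B8}
  DF(B5)={B6,B7}
  DF(B6)={B7,B8}
  DF(B7)={B8,B9}
  DF(B8)={B9}
  DF(B9)=∅

φ for n: defs {B1,B5,B7}
  DF⁺ = {B5,B6,B7,B8,B9}

Answer: ["B5", "B6", "B7", "B8", "B9"]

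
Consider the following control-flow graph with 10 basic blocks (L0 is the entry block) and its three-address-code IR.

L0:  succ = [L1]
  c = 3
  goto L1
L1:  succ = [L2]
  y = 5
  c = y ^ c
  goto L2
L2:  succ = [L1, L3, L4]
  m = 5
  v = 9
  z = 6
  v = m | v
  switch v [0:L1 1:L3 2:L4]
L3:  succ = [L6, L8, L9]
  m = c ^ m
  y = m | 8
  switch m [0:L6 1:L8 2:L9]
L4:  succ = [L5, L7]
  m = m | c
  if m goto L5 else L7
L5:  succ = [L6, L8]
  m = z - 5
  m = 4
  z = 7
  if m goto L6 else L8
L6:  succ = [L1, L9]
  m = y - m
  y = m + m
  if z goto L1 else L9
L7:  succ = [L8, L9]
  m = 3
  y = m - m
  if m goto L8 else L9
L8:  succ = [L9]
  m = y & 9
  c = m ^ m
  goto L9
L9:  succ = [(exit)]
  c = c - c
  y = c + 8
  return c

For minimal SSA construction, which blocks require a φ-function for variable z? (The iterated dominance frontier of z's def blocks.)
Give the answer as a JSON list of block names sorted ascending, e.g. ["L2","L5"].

idom tree: L1←L0 L2←L1 L3←L2 L4←L2 L5←L4 L6←L2 L7←L4 L8←L2 L9←L2
Join-block Dom:
  L1: preds {L0,L2,L6}: {L0} ∩ {L0,L1,L2} ∩ {L0,L1,L2,L6} = {L0}; idom=L0
  L6: preds {L3,L5}: {L0,L1,L2,L3} ∩ {L0,L1,L2,L4,L5} = {L0,L1,L2}; idom=L2
  L8: preds {L3,L5,L7}: {L0,L1,L2,L3} ∩ {L0,L1,L2,L4,L5} ∩ {L0,L1,L2,L4,L7} = {L0,L1,L2}; idom=L2
  L9: preds {L3,L6,L7,L8}: {L0,L1,L2,L3} ∩ {L0,L1,L2,L6} ∩ {L0,L1,L2,L4,L7} ∩ {L0,L1,L2,L8} = {L0,L1,L2}; idom=L2

DF walk-up:
  join L1 pred L0: · stop@L0
  join L1 pred L2: L2→L1 stop@L0
  join L1 pred L6: L6→L2→L1 stop@L0
  join L6 pred L3: L3 stop@L2
  join L6 pred L5: L5→L4 stop@L2
  join L8 pred L3: L3 stop@L2
  join L8 pred L5: L5→L4 stop@L2
  join L8 pred L7: L7→L4 stop@L2
  join L9 pred L3: L3 stop@L2
  join L9 pred L6: L6 stop@L2
  join L9 pred L7: L7→L4 stop@L2
  join L9 pred L8: L8 stop@L2
  DF(L0)=∅
  DF(L1)={L1}
  DF(L2)={L1}
  DF(L3)={L6,L8,L9}
  DF(L4)={L6,L8,L9}
  DF(L5)={L6,L8}
  DF(L6)={L1,L9}
  DF(L7)={L8,L9}
  DF(L8)={L9}
  DF(L9)=∅

φ for z: defs {L2,L5}
  DF⁺ = {L1,L6,L8,L9}

Answer: ["L1", "L6", "L8", "L9"]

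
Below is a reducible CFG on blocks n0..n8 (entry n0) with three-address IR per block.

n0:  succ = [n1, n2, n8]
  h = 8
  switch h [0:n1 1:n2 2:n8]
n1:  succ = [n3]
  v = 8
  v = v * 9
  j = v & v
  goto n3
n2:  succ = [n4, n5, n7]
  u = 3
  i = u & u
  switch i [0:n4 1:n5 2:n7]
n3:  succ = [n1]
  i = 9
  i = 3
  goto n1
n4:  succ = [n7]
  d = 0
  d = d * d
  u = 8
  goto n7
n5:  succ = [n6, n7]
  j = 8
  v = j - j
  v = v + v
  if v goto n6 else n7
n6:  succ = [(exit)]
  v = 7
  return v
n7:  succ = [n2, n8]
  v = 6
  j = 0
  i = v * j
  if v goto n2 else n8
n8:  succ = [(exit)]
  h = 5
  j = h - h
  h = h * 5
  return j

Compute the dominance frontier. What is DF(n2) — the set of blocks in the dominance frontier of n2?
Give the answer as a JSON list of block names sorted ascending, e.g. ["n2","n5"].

idom tree: n1←n0 n2←n0 n3←n1 n4←n2 n5←n2 n6←n5 n7←n2 n8←n0
Dom at joins:
  n1: preds {n0,n3}: {n0} ∩ {n0,n1,n3} = {n0}; idom=n0
  n2: preds {n0,n7}: {n0} ∩ {n0,n2,n7} = {n0}; idom=n0
  n7: preds {n2,n4,n5}: {n0,n2} ∩ {n0,n2,n4} ∩ {n0,n2,n5} = {n0,n2}; idom=n2
  n8: preds {n0,n7}: {n0} ∩ {n0,n2,n7} = {n0}; idom=n0

DF walk-up:
  join n1 pred n0: · stop@n0
  join n1 pred n3: n3→n1 stop@n0
  join n2 pred n0: · stop@n0
  join n2 pred n7: n7→n2 stop@n0
  join n7 pred n2: · stop@n2
  join n7 pred n4: n4 stop@n2
  join n7 pred n5: n5 stop@n2
  join n8 pred n0: · stop@n0
  join n8 pred n7: n7→n2 stop@n0
  n0 → ∅
  n1 → {n1}
  n2 → {n2,n8}
  n3 → {n1}
  n4 → {n7}
  n5 → {n7}
  n6 → ∅
  n7 → {n2,n8}
  n8 → ∅

DF(n2) = ["n2", "n8"]

Answer: ["n2", "n8"]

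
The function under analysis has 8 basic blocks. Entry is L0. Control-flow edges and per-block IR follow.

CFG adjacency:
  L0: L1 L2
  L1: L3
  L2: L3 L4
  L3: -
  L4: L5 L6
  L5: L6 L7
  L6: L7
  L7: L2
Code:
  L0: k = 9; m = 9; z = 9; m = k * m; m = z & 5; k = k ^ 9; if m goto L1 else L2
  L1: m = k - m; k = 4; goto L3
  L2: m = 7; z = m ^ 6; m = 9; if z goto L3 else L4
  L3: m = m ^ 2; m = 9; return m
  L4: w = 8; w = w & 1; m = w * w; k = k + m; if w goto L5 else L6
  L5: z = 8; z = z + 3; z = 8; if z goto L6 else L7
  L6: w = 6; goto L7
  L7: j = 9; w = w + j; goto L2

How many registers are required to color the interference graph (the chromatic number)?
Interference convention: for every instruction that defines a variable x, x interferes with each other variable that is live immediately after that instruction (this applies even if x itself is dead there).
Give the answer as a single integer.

Per-block:
  L0 def {k,m,z} use ∅
  L1 def {k,m} use {k,m}
  L2 def {m,z} use ∅
  L3 def {m} use {m}
  L4 def {k,m,w} use {k}
  L5 def {z} use ∅
  L6 def {w} use ∅
  L7 def {j,w} use {w}

Backward fixpoint:
  live L0: ∅→{k,m}
  live L1: {k,m}→{m}
  live L2: {k}→{k,m}
  live L3: {m}→∅
  live L4: {k}→{k,w}
  live L5: {k,w}→{k,w}
  live L6: {k}→{k,w}
  live L7: {k,w}→{k}

Conflict graph:
  j: {k,w}
  k: {j,m,w,z}
  m: {k,w,z}
  w: {j,k,m,z}
  z: {k,m,w}

Chromatic number:
  lower bound: {k,m,w,z} mutually conflict ⇒ χ ≥ 4
  4-colouring: r0={k}  r1={w}  r2={j,m}  r3={z}
  χ = 4

Answer: 4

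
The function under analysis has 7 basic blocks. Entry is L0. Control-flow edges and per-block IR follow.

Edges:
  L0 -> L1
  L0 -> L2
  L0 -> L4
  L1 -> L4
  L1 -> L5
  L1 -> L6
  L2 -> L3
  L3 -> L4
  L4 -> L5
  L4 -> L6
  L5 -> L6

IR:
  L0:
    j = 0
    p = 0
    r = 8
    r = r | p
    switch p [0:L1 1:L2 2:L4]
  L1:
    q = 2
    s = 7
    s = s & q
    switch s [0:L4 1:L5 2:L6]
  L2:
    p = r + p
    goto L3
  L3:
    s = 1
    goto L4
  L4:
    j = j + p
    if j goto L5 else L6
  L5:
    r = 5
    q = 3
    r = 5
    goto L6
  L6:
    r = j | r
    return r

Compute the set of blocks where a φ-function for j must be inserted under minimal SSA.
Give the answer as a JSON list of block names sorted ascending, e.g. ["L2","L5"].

idom tree: L1←L0 L2←L0 L3←L2 L4←L0 L5←L0 L6←L0
Dom at joins:
  L4: preds {L0,L1,L3}: {L0} ∩ {L0,L1} ∩ {L0,L2,L3} = {L0}; idom=L0
  L5: preds {L1,L4}: {L0,L1} ∩ {L0,L4} = {L0}; idom=L0
  L6: preds {L1,L4,L5}: {L0,L1} ∩ {L0,L4} ∩ {L0,L5} = {L0}; idom=L0

DF derivation:
  L4←L0: walk · to L0
  L4←L1: walk L1 to L0
  L4←L3: walk L3→L2 to L0
  L5←L1: walk L1 to L0
  L5←L4: walk L4 to L0
  L6←L1: walk L1 to L0
  L6←L4: walk L4 to L0
  L6←L5: walk L5 to L0
  DF(L0)=∅
  DF(L1)={L4,L5,L6}
  DF(L2)={L4}
  DF(L3)={L4}
  DF(L4)={L5,L6}
  DF(L5)={L6}
  DF(L6)=∅

φ for j: defs {L0,L4}
  DF⁺ = {L5,L6}

Answer: ["L5", "L6"]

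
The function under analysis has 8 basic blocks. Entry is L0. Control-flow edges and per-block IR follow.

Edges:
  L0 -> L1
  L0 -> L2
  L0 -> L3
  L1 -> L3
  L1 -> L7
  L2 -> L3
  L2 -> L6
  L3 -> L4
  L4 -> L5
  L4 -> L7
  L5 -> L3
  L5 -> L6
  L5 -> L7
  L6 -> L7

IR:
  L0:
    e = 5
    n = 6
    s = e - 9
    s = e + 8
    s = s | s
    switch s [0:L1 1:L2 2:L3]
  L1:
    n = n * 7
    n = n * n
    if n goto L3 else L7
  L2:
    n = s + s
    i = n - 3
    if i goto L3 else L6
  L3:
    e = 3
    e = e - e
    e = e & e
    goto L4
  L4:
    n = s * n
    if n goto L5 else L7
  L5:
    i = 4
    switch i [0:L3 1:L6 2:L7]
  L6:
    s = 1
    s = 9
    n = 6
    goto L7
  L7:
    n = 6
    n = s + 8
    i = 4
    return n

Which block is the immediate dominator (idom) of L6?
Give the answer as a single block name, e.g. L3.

idom tree: L1←L0 L2←L0 L3←L0 L4←L3 L5←L4 L6←L0 L7←L0
Dom∩ at merges:
  L3: preds {L0,L1,L2,L5}: {L0} ∩ {L0,L1} ∩ {L0,L2} ∩ {L0,L3,L4,L5} = {L0}; idom=L0
  L6: preds {L2,L5}: {L0,L2} ∩ {L0,L3,L4,L5} = {L0}; idom=L0
  L7: preds {L1,L4,L5,L6}: {L0,L1} ∩ {L0,L3,L4} ∩ {L0,L3,L4,L5} ∩ {L0,L6} = {L0}; idom=L0

idom(L6) = L0

Answer: L0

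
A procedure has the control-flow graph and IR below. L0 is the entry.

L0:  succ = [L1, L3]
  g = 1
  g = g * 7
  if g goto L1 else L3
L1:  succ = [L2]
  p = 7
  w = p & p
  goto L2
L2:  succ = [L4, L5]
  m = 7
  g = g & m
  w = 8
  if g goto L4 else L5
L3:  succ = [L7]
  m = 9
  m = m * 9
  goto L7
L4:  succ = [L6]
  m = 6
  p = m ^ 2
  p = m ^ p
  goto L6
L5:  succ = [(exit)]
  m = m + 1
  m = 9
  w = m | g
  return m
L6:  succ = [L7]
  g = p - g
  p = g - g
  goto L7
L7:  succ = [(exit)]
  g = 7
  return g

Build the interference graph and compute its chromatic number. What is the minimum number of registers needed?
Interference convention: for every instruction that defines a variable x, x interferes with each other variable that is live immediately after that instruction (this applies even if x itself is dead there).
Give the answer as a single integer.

Answer: 3

Working:
Block summaries:
  L0 def {g} use ∅
  L1 def {p,w} use ∅
  L2 def {g,m,w} use {g}
  L3 def {m} use ∅
  L4 def {m,p} use ∅
  L5 def {m,w} use {g,m}
  L6 def {g,p} use {g,p}
  L7 def {g} use ∅

Live sets:
  live L0: ∅→{g}
  live L1: {g}→{g}
  live L2: {g}→{g,m}
  live L3: ∅→∅
  live L4: {g}→{g,p}
  live L5: {g,m}→∅
  live L6: {g,p}→∅
  live L7: ∅→∅

Interference:
  g — {m,p,w}
  m — {g,p,w}
  p — {g,m}
  w — {g,m}

Colouring:
  clique {g,m,p} ⇒ need ≥ 3
  assign g→R0 m→R1 p→R2 w→R2 — no edge inside a register ⇒ χ ≤ 3
  χ = 3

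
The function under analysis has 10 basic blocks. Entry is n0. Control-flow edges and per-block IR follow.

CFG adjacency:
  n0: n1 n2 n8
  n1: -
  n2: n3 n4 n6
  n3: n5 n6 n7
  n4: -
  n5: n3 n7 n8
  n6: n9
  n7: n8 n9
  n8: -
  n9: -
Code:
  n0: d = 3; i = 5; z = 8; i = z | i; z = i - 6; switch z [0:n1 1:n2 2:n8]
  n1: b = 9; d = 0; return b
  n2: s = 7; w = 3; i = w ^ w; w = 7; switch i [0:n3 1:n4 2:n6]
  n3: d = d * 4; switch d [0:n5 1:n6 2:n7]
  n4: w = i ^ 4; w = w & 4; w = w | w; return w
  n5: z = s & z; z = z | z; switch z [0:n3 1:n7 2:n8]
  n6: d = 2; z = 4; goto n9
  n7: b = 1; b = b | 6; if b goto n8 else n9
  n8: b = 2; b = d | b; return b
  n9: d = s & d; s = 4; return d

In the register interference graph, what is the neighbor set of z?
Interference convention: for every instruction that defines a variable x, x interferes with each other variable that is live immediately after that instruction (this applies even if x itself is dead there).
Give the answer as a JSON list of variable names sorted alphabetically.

Block summaries:
  n0 def {d,i,z} use ∅
  n1 def {b,d} use ∅
  n2 def {i,s,w} use ∅
  n3 def {d} use {d}
  n4 def {w} use {i}
  n5 def {z} use {s,z}
  n6 def {d,z} use ∅
  n7 def {b} use ∅
  n8 def {b} use {d}
  n9 def {d,s} use {d,s}

Backward fixpoint:
  n0: in=∅ out={d,z}
  n1: in=∅ out=∅
  n2: in={d,z} out={d,i,s,z}
  n3: in={d,s,z} out={d,s,z}
  n4: in={i} out=∅
  n5: in={d,s,z} out={d,s,z}
  n6: in={s} out={d,s}
  n7: in={d,s} out={d,s}
  n8: in={d} out=∅
  n9: in={d,s} out=∅

Interfere edges:
  b↔{d,s}
  d↔{b,i,s,w,z}
  i↔{d,s,w,z}
  s↔{b,d,i,w,z}
  w↔{d,i,s,z}
  z↔{d,i,s,w}

N(z) = ["d", "i", "s", "w"]

Answer: ["d", "i", "s", "w"]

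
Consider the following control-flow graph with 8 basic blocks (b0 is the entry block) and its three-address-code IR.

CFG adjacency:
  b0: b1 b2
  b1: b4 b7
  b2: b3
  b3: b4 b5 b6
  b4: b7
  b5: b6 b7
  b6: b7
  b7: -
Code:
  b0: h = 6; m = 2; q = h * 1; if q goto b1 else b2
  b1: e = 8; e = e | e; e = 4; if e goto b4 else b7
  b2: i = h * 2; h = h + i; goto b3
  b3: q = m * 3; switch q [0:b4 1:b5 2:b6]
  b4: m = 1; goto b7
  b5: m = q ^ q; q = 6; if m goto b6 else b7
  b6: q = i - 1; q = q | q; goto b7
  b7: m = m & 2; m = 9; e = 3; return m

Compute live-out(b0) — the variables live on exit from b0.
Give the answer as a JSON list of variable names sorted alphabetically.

Answer: ["h", "m"]

Derivation:
Per-block:
  b0: def={h,m,q} ue=∅
  b1: def={e} ue=∅
  b2: def={h,i} ue={h}
  b3: def={q} ue={m}
  b4: def={m} ue=∅
  b5: def={m,q} ue={q}
  b6: def={q} ue={i}
  b7: def={e,m} ue={m}

Live sets:
  live b0: ∅→{h,m}
  live b1: {m}→{m}
  live b2: {h,m}→{i,m}
  live b3: {i,m}→{i,m,q}
  live b4: ∅→{m}
  live b5: {i,q}→{i,m}
  live b6: {i,m}→{m}
  live b7: {m}→∅

live-out(b0) = ["h", "m"]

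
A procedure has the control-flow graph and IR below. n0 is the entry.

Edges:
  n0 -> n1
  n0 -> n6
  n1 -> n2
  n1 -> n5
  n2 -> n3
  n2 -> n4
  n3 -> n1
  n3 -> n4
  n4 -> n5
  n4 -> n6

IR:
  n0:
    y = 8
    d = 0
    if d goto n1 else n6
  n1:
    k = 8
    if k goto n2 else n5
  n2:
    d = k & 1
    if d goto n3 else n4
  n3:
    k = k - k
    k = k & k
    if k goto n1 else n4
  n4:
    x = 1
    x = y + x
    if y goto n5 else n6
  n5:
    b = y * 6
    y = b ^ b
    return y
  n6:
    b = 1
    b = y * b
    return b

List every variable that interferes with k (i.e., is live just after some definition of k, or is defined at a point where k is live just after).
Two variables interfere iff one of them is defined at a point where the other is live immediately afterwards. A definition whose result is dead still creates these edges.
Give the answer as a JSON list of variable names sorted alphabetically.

def/use:
  n0 def {d,y} use ∅
  n1 def {k} use ∅
  n2 def {d} use {k}
  n3 def {k} use {k}
  n4 def {x} use {y}
  n5 def {b,y} use {y}
  n6 def {b} use {y}

Live sets:
  live n0: ∅→{y}
  live n1: {y}→{k,y}
  live n2: {k,y}→{k,y}
  live n3: {k,y}→{y}
  live n4: {y}→{y}
  live n5: {y}→∅
  live n6: {y}→∅

Interfere edges:
  b — {y}
  d — {k,y}
  k — {d,y}
  x — {y}
  y — {b,d,k,x}

N(k) = ["d", "y"]

Answer: ["d", "y"]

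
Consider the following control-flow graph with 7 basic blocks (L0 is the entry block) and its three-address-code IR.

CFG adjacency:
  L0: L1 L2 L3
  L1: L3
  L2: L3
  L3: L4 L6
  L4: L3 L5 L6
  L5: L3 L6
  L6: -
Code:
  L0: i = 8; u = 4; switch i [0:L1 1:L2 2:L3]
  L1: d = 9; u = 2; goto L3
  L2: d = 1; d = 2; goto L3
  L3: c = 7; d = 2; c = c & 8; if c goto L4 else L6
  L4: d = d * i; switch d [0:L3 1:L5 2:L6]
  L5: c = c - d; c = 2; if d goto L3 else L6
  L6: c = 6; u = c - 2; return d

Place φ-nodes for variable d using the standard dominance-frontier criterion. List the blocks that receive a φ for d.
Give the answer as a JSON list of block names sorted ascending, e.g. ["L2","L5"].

idom tree: L1←L0 L2←L0 L3←L0 L4←L3 L5←L4 L6←L3
Dom at joins:
  L3: preds {L0,L1,L2,L4,L5}: {L0} ∩ {L0,L1} ∩ {L0,L2} ∩ {L0,L3,L4} ∩ {L0,L3,L4,L5} = {L0}; idom=L0
  L6: preds {L3,L4,L5}: {L0,L3} ∩ {L0,L3,L4} ∩ {L0,L3,L4,L5} = {L0,L3}; idom=L3

Frontier:
  join L3 pred L0: · stop@L0
  join L3 pred L1: L1 stop@L0
  join L3 pred L2: L2 stop@L0
  join L3 pred L4: L4→L3 stop@L0
  join L3 pred L5: L5→L4→L3 stop@L0
  join L6 pred L3: · stop@L3
  join L6 pred L4: L4 stop@L3
  join L6 pred L5: L5→L4 stop@L3
  L0: DF=∅
  L1: DF={L3}
  L2: DF={L3}
  L3: DF={L3}
  L4: DF={L3,L6}
  L5: DF={L3,L6}
  L6: DF=∅

φ for d: defs {L1,L2,L3,L4}
  DF⁺ = {L3,L6}

Answer: ["L3", "L6"]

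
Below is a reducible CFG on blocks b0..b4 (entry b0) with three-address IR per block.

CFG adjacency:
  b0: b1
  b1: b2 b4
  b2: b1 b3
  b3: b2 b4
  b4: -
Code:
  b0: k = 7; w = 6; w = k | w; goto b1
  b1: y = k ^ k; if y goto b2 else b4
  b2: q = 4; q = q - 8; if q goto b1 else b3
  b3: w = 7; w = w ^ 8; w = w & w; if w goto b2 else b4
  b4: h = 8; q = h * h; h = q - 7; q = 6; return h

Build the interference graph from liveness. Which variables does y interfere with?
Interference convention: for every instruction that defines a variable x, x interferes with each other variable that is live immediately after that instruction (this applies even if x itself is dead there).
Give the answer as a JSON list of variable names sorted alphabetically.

Block summaries:
  b0 def {k,w} use ∅
  b1 def {y} use {k}
  b2 def {q} use ∅
  b3 def {w} use ∅
  b4 def {h,q} use ∅

Live sets:
  live b0: ∅→{k}
  live b1: {k}→{k}
  live b2: {k}→{k}
  live b3: {k}→{k}
  live b4: ∅→∅

Interference:
  h — {q}
  k — {q,w,y}
  q — {h,k}
  w — {k}
  y — {k}

N(y) = ["k"]

Answer: ["k"]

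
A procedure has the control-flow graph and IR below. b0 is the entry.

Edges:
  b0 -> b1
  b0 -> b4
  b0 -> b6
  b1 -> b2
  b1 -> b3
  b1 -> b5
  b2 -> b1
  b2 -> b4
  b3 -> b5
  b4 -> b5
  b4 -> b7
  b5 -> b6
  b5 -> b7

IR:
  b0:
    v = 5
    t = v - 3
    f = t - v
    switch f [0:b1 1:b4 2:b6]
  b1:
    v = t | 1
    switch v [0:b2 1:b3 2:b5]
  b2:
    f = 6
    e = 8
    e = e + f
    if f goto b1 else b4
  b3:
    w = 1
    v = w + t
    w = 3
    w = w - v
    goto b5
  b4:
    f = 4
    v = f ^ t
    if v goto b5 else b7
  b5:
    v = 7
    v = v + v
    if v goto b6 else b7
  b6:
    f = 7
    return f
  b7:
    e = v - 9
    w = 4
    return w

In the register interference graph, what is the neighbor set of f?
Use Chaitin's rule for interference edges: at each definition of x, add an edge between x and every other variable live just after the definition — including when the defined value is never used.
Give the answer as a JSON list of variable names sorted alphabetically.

Answer: ["e", "t"]

Derivation:
Per-block:
  b0: {f,t,v} / ∅
  b1: {v} / {t}
  b2: {e,f} / ∅
  b3: {v,w} / {t}
  b4: {f,v} / {t}
  b5: {v} / ∅
  b6: {f} / ∅
  b7: {e,w} / {v}

Backward fixpoint:
  b0: in=∅ out={t}
  b1: in={t} out={t}
  b2: in={t} out={t}
  b3: in={t} out=∅
  b4: in={t} out={v}
  b5: in=∅ out={v}
  b6: in=∅ out=∅
  b7: in={v} out=∅

Conflict graph:
  e↔{f,t}
  f↔{e,t}
  t↔{e,f,v,w}
  v↔{t,w}
  w↔{t,v}

N(f) = ["e", "t"]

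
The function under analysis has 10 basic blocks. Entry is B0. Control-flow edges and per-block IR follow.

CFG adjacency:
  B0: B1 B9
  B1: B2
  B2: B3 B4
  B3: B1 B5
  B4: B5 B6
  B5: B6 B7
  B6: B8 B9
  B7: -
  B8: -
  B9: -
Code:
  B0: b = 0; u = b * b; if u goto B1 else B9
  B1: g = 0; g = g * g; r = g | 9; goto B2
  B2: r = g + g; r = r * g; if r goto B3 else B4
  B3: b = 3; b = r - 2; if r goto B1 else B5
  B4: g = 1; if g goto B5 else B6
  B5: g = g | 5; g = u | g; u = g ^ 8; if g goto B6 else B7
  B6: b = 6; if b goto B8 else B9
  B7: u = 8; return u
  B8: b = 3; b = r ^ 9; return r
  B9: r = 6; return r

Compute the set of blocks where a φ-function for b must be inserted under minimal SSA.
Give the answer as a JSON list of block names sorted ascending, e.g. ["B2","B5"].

idom tree: B1←B0 B2←B1 B3←B2 B4←B2 B5←B2 B6←B2 B7←B5 B8←B6 B9←B0
Dom at joins:
  B1: preds {B0,B3}: {B0} ∩ {B0,B1,B2,B3} = {B0}; idom=B0
  B5: preds {B3,B4}: {B0,B1,B2,B3} ∩ {B0,B1,B2,B4} = {B0,B1,B2}; idom=B2
  B6: preds {B4,B5}: {B0,B1,B2,B4} ∩ {B0,B1,B2,B5} = {B0,B1,B2}; idom=B2
  B9: preds {B0,B6}: {B0} ∩ {B0,B1,B2,B6} = {B0}; idom=B0

DF walk-up:
  B1←B0: walk · to B0
  B1←B3: walk B3→B2→B1 to B0
  B5←B3: walk B3 to B2
  B5←B4: walk B4 to B2
  B6←B4: walk B4 to B2
  B6←B5: walk B5 to B2
  B9←B0: walk · to B0
  B9←B6: walk B6→B2→B1 to B0
  B0 → ∅
  B1 → {B1,B9}
  B2 → {B1,B9}
  B3 → {B1,B5}
  B4 → {B5,B6}
  B5 → {B6}
  B6 → {B9}
  B7 → ∅
  B8 → ∅
  B9 → ∅

φ for b: defs {B0,B3,B6,B8}
  DF⁺ = {B1,B5,B6,B9}

Answer: ["B1", "B5", "B6", "B9"]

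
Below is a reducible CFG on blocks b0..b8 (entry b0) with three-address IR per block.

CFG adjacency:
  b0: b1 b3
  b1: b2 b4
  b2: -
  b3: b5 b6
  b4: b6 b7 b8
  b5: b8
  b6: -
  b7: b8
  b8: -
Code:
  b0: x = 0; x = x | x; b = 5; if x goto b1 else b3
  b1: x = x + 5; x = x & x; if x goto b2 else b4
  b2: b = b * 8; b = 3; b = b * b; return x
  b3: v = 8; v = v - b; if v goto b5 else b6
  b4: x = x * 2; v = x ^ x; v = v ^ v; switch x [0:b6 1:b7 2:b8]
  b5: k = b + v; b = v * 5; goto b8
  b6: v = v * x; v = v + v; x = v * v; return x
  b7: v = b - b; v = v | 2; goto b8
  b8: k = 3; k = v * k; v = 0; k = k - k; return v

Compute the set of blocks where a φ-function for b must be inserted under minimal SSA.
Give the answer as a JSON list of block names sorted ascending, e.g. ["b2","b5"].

Answer: ["b8"]

Working:
idom tree: b1←b0 b2←b1 b3←b0 b4←b1 b5←b3 b6←b0 b7←b4 b8←b0
Dom at joins:
  b6: preds {b3,b4}: {b0,b3} ∩ {b0,b1,b4} = {b0}; idom=b0
  b8: preds {b4,b5,b7}: {b0,b1,b4} ∩ {b0,b3,b5} ∩ {b0,b1,b4,b7} = {b0}; idom=b0

DF walk-up:
  b6←b3: walk b3 to b0
  b6←b4: walk b4→b1 to b0
  b8←b4: walk b4→b1 to b0
  b8←b5: walk b5→b3 to b0
  b8←b7: walk b7→b4→b1 to b0
  b0: DF=∅
  b1: DF={b6,b8}
  b2: DF=∅
  b3: DF={b6,b8}
  b4: DF={b6,b8}
  b5: DF={b8}
  b6: DF=∅
  b7: DF={b8}
  b8: DF=∅

φ for b: defs {b0,b2,b5}
  DF⁺ = {b8}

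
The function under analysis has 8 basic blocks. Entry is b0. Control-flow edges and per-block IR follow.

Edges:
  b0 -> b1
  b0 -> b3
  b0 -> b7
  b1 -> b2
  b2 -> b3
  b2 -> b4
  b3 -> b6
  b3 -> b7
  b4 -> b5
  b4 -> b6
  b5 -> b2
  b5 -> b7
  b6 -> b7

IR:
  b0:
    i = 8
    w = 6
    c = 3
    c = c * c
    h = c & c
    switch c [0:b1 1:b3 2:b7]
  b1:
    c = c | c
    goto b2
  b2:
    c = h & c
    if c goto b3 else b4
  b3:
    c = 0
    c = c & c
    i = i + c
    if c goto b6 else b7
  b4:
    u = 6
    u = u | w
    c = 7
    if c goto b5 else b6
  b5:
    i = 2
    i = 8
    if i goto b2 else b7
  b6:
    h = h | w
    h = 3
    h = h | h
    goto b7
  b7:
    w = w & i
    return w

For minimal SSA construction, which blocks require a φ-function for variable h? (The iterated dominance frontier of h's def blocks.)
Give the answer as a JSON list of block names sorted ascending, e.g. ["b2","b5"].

idom tree: b1←b0 b2←b1 b3←b0 b4←b2 b5←b4 b6←b0 b7←b0
Join-block Dom:
  b2: preds {b1,b5}: {b0,b1} ∩ {b0,b1,b2,b4,b5} = {b0,b1}; idom=b1
  b3: preds {b0,b2}: {b0} ∩ {b0,b1,b2} = {b0}; idom=b0
  b6: preds {b3,b4}: {b0,b3} ∩ {b0,b1,b2,b4} = {b0}; idom=b0
  b7: preds {b0,b3,b5,b6}: {b0} ∩ {b0,b3} ∩ {b0,b1,b2,b4,b5} ∩ {b0,b6} = {b0}; idom=b0

DF derivation:
  join b2 pred b1: · stop@b1
  join b2 pred b5: b5→b4→b2 stop@b1
  join b3 pred b0: · stop@b0
  join b3 pred b2: b2→b1 stop@b0
  join b6 pred b3: b3 stop@b0
  join b6 pred b4: b4→b2→b1 stop@b0
  join b7 pred b0: · stop@b0
  join b7 pred b3: b3 stop@b0
  join b7 pred b5: b5→b4→b2→b1 stop@b0
  join b7 pred b6: b6 stop@b0
  b0: DF=∅
  b1: DF={b3,b6,b7}
  b2: DF={b2,b3,b6,b7}
  b3: DF={b6,b7}
  b4: DF={b2,b6,b7}
  b5: DF={b2,b7}
  b6: DF={b7}
  b7: DF=∅

φ for h: defs {b0,b6}
  DF⁺ = {b7}

Answer: ["b7"]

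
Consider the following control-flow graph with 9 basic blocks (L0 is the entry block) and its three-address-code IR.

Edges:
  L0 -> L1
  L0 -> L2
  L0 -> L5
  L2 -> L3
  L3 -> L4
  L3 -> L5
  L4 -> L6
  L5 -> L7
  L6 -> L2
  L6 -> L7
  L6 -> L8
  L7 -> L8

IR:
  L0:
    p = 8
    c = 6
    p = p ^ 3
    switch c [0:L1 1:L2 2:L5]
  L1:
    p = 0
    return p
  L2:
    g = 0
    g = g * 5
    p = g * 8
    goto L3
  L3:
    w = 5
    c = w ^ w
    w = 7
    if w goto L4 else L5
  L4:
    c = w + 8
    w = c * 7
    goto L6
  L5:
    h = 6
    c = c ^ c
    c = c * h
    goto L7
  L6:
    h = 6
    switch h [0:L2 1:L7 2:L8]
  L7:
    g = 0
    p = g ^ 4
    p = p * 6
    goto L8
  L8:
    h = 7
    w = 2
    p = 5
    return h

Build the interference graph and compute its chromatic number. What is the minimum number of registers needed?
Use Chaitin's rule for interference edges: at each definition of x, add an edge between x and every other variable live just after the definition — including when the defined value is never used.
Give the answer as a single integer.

Answer: 3

Derivation:
Block summaries:
  L0 def {c,p} use ∅
  L1 def {p} use ∅
  L2 def {g,p} use ∅
  L3 def {c,w} use ∅
  L4 def {c,w} use {w}
  L5 def {c,h} use {c}
  L6 def {h} use ∅
  L7 def {g,p} use ∅
  L8 def {h,p,w} use ∅

Backward fixpoint:
  live L0: ∅→{c}
  live L1: ∅→∅
  live L2: ∅→∅
  live L3: ∅→{c,w}
  live L4: {w}→∅
  live L5: {c}→∅
  live L6: ∅→∅
  live L7: ∅→∅
  live L8: ∅→∅

Interference:
  c↔{h,p,w}
  g↔∅
  h↔{c,p,w}
  p↔{c,h}
  w↔{c,h}

Chromatic number:
  lower bound: {c,h,p} mutually conflict ⇒ χ ≥ 3
  3-colouring: c0={c,g}  c1={h}  c2={p,w}
  χ = 3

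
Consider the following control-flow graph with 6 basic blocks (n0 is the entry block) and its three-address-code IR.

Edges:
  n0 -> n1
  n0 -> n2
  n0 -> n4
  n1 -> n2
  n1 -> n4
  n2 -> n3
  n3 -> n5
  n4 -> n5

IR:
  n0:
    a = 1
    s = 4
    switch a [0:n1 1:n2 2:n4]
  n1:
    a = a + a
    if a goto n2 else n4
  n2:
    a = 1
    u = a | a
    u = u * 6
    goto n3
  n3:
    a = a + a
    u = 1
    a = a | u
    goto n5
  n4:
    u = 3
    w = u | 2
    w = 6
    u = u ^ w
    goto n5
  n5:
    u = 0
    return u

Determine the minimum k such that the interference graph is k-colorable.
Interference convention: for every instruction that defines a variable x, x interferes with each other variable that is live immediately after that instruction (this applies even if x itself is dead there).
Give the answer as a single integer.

Answer: 2

Derivation:
def/use:
  n0: {a,s} / ∅
  n1: {a} / {a}
  n2: {a,u} / ∅
  n3: {a,u} / {a}
  n4: {u,w} / ∅
  n5: {u} / ∅

Backward fixpoint:
  n0 li=∅ lo={a}
  n1 li={a} lo=∅
  n2 li=∅ lo={a}
  n3 li={a} lo=∅
  n4 li=∅ lo=∅
  n5 li=∅ lo=∅

Conflict graph:
  a↔{s,u}
  s↔{a}
  u↔{a,w}
  w↔{u}

Colouring:
  clique {a,s} ⇒ need ≥ 2
  assign a→R0 s→R1 u→R1 w→R0 — no edge inside a register ⇒ χ ≤ 2
  χ = 2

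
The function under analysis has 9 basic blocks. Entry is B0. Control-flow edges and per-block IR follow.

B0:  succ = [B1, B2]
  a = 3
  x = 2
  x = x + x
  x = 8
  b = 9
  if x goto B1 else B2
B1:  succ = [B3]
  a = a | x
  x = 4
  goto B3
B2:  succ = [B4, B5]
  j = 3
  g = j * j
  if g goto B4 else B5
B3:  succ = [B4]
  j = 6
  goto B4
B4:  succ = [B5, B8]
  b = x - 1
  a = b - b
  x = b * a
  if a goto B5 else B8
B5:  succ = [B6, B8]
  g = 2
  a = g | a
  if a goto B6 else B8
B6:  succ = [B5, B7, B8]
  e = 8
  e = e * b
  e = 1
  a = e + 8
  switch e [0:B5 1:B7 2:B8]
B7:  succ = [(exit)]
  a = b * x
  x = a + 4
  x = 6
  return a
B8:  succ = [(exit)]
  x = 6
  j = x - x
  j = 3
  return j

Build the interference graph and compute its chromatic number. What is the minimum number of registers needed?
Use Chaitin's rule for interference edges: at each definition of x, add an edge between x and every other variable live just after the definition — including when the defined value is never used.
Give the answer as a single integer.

Answer: 4

Working:
Per-block:
  B0: def={a,b,x} ue=∅
  B1: def={a,x} ue={a,x}
  B2: def={g,j} ue=∅
  B3: def={j} ue=∅
  B4: def={a,b,x} ue={x}
  B5: def={a,g} ue={a}
  B6: def={a,e} ue={b}
  B7: def={a,x} ue={b,x}
  B8: def={j,x} ue=∅

Live sets:
  B0: in=∅ out={a,b,x}
  B1: in={a,x} out={x}
  B2: in={a,b,x} out={a,b,x}
  B3: in={x} out={x}
  B4: in={x} out={a,b,x}
  B5: in={a,b,x} out={b,x}
  B6: in={b,x} out={a,b,x}
  B7: in={b,x} out=∅
  B8: in=∅ out=∅

Interference:
  a: {b,e,g,j,x}
  b: {a,e,g,j,x}
  e: {a,b,x}
  g: {a,b,x}
  j: {a,b,x}
  x: {a,b,e,g,j}

Registers:
  clique {a,b,e,x} ⇒ need ≥ 4
  assign a→c0 b→c1 e→c3 g→c3 j→c3 x→c2 — no edge inside a register ⇒ χ ≤ 4
  χ = 4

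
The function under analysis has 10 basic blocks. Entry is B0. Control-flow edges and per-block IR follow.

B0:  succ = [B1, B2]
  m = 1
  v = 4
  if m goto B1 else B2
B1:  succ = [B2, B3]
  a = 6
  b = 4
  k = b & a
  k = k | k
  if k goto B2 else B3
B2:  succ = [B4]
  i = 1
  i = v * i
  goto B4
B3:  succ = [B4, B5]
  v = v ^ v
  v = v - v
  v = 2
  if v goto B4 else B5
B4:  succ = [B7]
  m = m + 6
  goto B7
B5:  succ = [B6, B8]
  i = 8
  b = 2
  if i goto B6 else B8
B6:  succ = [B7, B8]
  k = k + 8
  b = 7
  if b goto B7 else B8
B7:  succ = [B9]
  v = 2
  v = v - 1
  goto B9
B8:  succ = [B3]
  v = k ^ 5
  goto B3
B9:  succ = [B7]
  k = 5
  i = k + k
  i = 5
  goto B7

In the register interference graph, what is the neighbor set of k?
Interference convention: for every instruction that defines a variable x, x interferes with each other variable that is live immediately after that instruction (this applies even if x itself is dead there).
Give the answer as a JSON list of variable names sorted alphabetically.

def/use:
  B0: {m,v} / ∅
  B1: {a,b,k} / ∅
  B2: {i} / {v}
  B3: {v} / {v}
  B4: {m} / {m}
  B5: {b,i} / ∅
  B6: {b,k} / {k}
  B7: {v} / ∅
  B8: {v} / {k}
  B9: {i,k} / ∅

Backward fixpoint:
  live B0: ∅→{m,v}
  live B1: {m,v}→{k,m,v}
  live B2: {m,v}→{m}
  live B3: {k,m,v}→{k,m}
  live B4: {m}→∅
  live B5: {k,m}→{k,m}
  live B6: {k,m}→{k,m}
  live B7: ∅→∅
  live B8: {k,m}→{k,m,v}
  live B9: ∅→∅

Conflict graph:
  a: {b,m,v}
  b: {a,i,k,m,v}
  i: {b,k,m,v}
  k: {b,i,m,v}
  m: {a,b,i,k,v}
  v: {a,b,i,k,m}

N(k) = ["b", "i", "m", "v"]

Answer: ["b", "i", "m", "v"]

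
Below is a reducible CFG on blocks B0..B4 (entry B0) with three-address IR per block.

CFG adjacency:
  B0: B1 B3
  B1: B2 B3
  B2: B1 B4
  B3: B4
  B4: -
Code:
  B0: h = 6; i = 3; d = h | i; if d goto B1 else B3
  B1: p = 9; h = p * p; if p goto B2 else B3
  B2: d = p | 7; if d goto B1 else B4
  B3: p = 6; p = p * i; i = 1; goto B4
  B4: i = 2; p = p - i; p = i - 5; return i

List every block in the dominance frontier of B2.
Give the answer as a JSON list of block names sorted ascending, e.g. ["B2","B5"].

idom tree: B1←B0 B2←B1 B3←B0 B4←B0
Join-block Dom:
  B1: preds {B0,B2}: {B0} ∩ {B0,B1,B2} = {B0}; idom=B0
  B3: preds {B0,B1}: {B0} ∩ {B0,B1} = {B0}; idom=B0
  B4: preds {B2,B3}: {B0,B1,B2} ∩ {B0,B3} = {B0}; idom=B0

DF walk-up:
  join B1 pred B0: · stop@B0
  join B1 pred B2: B2→B1 stop@B0
  join B3 pred B0: · stop@B0
  join B3 pred B1: B1 stop@B0
  join B4 pred B2: B2→B1 stop@B0
  join B4 pred B3: B3 stop@B0
  DF(B0)=∅
  DF(B1)={B1,B3,B4}
  DF(B2)={B1,B4}
  DF(B3)={B4}
  DF(B4)=∅

DF(B2) = ["B1", "B4"]

Answer: ["B1", "B4"]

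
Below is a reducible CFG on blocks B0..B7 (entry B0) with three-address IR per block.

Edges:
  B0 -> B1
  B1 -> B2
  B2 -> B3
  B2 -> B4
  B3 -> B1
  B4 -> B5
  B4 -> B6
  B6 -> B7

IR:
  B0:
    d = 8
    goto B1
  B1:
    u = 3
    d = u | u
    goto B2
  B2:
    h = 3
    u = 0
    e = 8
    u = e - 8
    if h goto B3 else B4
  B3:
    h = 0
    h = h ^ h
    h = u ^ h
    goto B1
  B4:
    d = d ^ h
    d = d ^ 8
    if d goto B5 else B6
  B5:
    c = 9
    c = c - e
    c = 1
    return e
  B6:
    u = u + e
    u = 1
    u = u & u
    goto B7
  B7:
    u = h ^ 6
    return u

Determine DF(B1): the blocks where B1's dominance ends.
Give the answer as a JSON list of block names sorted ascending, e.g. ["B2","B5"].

idom tree: B1←B0 B2←B1 B3←B2 B4←B2 B5←B4 B6←B4 B7←B6
Join-block Dom:
  B1: preds {B0,B3}: {B0} ∩ {B0,B1,B2,B3} = {B0}; idom=B0

DF derivation:
  join B1 pred B0: · stop@B0
  join B1 pred B3: B3→B2→B1 stop@B0
  DF(B0)=∅
  DF(B1)={B1}
  DF(B2)={B1}
  DF(B3)={B1}
  DF(B4)=∅
  DF(B5)=∅
  DF(B6)=∅
  DF(B7)=∅

DF(B1) = ["B1"]

Answer: ["B1"]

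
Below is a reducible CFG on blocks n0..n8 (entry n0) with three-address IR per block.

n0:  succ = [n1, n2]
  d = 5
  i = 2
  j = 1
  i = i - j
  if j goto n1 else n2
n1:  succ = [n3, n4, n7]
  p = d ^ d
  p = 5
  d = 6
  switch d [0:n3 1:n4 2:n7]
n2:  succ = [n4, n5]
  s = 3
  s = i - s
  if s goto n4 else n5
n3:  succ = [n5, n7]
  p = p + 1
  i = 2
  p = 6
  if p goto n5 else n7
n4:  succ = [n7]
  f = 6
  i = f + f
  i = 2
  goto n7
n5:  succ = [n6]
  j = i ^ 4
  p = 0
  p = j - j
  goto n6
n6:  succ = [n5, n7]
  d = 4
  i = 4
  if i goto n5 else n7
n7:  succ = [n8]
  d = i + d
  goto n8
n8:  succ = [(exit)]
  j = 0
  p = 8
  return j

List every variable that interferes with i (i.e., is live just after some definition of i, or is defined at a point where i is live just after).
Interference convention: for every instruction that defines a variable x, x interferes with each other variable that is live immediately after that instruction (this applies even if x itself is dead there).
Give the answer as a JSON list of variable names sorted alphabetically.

Answer: ["d", "j", "p", "s"]

Analysis:
def/use:
  n0 def {d,i,j} use ∅
  n1 def {d,p} use {d}
  n2 def {s} use {i}
  n3 def {i,p} use {p}
  n4 def {f,i} use ∅
  n5 def {j,p} use {i}
  n6 def {d,i} use ∅
  n7 def {d} use {d,i}
  n8 def {j,p} use ∅

Backward fixpoint:
  live n0: ∅→{d,i}
  live n1: {d,i}→{d,i,p}
  live n2: {d,i}→{d,i}
  live n3: {d,p}→{d,i}
  live n4: {d}→{d,i}
  live n5: {i}→∅
  live n6: ∅→{d,i}
  live n7: {d,i}→∅
  live n8: ∅→∅

Interfere edges:
  d — {f,i,j,p,s}
  f — {d}
  i — {d,j,p,s}
  j — {d,i,p}
  p — {d,i,j}
  s — {d,i}

N(i) = ["d", "j", "p", "s"]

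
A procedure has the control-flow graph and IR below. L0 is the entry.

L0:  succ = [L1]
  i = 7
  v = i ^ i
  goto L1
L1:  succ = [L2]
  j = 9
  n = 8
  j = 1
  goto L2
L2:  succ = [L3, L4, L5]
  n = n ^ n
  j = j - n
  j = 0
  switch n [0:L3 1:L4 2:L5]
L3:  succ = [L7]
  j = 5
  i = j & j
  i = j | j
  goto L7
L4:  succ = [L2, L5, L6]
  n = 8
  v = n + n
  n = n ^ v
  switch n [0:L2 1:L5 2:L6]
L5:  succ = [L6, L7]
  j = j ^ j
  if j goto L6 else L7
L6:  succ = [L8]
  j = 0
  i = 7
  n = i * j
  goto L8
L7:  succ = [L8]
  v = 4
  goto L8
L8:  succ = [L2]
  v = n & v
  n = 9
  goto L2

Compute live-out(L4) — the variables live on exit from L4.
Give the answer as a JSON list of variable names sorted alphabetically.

Per-block:
  L0: {i,v} / ∅
  L1: {j,n} / ∅
  L2: {j,n} / {j,n}
  L3: {i,j} / ∅
  L4: {n,v} / ∅
  L5: {j} / {j}
  L6: {i,j,n} / ∅
  L7: {v} / ∅
  L8: {n,v} / {n,v}

Liveness:
  L0 li=∅ lo={v}
  L1 li={v} lo={j,n,v}
  L2 li={j,n,v} lo={j,n,v}
  L3 li={n} lo={j,n}
  L4 li={j} lo={j,n,v}
  L5 li={j,n,v} lo={j,n,v}
  L6 li={v} lo={j,n,v}
  L7 li={j,n} lo={j,n,v}
  L8 li={j,n,v} lo={j,n,v}

live-out(L4) = ["j", "n", "v"]

Answer: ["j", "n", "v"]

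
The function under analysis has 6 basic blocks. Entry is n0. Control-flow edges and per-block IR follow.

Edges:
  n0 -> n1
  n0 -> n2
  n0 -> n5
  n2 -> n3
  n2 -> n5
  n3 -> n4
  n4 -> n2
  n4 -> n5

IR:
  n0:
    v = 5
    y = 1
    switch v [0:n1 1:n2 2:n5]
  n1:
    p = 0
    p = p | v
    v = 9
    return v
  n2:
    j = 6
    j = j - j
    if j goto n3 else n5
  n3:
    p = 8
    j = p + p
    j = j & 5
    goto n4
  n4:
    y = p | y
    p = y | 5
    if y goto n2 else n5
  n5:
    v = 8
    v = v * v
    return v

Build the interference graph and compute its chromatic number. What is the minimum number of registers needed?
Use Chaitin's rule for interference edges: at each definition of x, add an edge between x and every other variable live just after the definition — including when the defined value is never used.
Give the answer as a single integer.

Answer: 3

Working:
Per-block:
  n0: def={v,y} ue=∅
  n1: def={p,v} ue={v}
  n2: def={j} ue=∅
  n3: def={j,p} ue=∅
  n4: def={p,y} ue={p,y}
  n5: def={v} ue=∅

Liveness:
  live n0: ∅→{v,y}
  live n1: {v}→∅
  live n2: {y}→{y}
  live n3: {y}→{p,y}
  live n4: {p,y}→{y}
  live n5: ∅→∅

Interference:
  j: {p,y}
  p: {j,v,y}
  v: {p,y}
  y: {j,p,v}

Chromatic number:
  lower bound: {j,p,y} mutually conflict ⇒ χ ≥ 3
  3-colouring: c0={p}  c1={y}  c2={j,v}
  χ = 3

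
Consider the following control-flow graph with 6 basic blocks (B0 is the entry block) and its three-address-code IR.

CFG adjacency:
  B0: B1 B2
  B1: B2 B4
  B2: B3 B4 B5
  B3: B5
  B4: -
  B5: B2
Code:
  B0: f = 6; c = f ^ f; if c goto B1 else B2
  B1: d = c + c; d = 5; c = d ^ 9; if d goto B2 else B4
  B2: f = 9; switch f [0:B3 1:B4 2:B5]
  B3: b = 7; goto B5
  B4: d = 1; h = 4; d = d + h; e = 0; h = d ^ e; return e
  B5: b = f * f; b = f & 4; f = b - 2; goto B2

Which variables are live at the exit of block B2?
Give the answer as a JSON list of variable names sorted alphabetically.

Answer: ["f"]

Analysis:
Block summaries:
  B0 def {c,f} use ∅
  B1 def {c,d} use {c}
  B2 def {f} use ∅
  B3 def {b} use ∅
  B4 def {d,e,h} use ∅
  B5 def {b,f} use {f}

Live sets:
  B0 li=∅ lo={c}
  B1 li={c} lo=∅
  B2 li=∅ lo={f}
  B3 li={f} lo={f}
  B4 li=∅ lo=∅
  B5 li={f} lo=∅

live-out(B2) = ["f"]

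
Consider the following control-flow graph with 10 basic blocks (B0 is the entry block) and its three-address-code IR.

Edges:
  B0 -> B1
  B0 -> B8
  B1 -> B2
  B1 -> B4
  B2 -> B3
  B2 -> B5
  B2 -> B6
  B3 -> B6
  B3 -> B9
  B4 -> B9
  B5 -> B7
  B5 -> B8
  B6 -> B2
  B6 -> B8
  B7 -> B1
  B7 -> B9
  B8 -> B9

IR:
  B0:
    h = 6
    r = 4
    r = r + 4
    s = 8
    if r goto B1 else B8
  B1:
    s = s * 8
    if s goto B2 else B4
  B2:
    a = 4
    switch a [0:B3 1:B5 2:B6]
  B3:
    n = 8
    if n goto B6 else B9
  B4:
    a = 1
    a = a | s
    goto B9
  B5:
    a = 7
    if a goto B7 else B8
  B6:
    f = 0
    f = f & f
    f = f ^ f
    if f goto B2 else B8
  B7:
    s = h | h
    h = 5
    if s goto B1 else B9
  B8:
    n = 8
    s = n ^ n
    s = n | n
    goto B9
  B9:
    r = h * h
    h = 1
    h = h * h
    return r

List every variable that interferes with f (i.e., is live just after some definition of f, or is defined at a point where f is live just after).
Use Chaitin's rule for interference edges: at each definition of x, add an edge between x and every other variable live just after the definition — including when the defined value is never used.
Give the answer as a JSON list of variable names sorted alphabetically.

Block summaries:
  B0 def {h,r,s} use ∅
  B1 def {s} use {s}
  B2 def {a} use ∅
  B3 def {n} use ∅
  B4 def {a} use {s}
  B5 def {a} use ∅
  B6 def {f} use ∅
  B7 def {h,s} use {h}
  B8 def {n,s} use ∅
  B9 def {h,r} use {h}

Backward fixpoint:
  B0: in=∅ out={h,s}
  B1: in={h,s} out={h,s}
  B2: in={h} out={h}
  B3: in={h} out={h}
  B4: in={h,s} out={h}
  B5: in={h} out={h}
  B6: in={h} out={h}
  B7: in={h} out={h,s}
  B8: in={h} out={h}
  B9: in={h} out=∅

Interference:
  a: {h,s}
  f: {h}
  h: {a,f,n,r,s}
  n: {h,s}
  r: {h,s}
  s: {a,h,n,r}

N(f) = ["h"]

Answer: ["h"]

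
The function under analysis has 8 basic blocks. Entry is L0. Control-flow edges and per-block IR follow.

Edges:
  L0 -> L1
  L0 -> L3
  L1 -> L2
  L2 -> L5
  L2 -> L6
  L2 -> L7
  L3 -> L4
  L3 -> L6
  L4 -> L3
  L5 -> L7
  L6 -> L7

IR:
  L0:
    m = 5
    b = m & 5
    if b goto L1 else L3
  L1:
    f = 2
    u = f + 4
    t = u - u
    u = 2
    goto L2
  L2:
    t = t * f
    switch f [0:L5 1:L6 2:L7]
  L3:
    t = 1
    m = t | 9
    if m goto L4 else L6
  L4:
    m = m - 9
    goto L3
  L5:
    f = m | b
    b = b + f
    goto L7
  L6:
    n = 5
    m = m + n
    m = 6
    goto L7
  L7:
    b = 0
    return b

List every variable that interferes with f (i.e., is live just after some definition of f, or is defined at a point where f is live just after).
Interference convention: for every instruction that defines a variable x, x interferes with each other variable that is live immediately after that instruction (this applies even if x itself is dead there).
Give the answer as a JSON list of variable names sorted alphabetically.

Answer: ["b", "m", "t", "u"]

Analysis:
def/use:
  L0 def {b,m} use ∅
  L1 def {f,t,u} use ∅
  L2 def {t} use {f,t}
  L3 def {m,t} use ∅
  L4 def {m} use {m}
  L5 def {b,f} use {b,m}
  L6 def {m,n} use {m}
  L7 def {b} use ∅

Liveness:
  L0 li=∅ lo={b,m}
  L1 li={b,m} lo={b,f,m,t}
  L2 li={b,f,m,t} lo={b,m}
  L3 li=∅ lo={m}
  L4 li={m} lo=∅
  L5 li={b,m} lo=∅
  L6 li={m} lo=∅
  L7 li=∅ lo=∅

Conflict graph:
  b: {f,m,t,u}
  f: {b,m,t,u}
  m: {b,f,n,t,u}
  n: {m}
  t: {b,f,m,u}
  u: {b,f,m,t}

N(f) = ["b", "m", "t", "u"]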